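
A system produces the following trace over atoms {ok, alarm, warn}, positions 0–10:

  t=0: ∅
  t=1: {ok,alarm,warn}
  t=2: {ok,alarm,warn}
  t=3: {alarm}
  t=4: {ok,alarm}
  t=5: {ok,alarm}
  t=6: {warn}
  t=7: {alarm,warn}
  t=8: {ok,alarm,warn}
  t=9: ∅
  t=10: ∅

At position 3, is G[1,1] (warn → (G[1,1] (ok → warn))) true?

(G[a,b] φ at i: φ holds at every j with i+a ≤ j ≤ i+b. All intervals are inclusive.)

Holds

Check (warn → (G[1,1] (ok → warn))) at every j in [4,4]:
  j=4: antecedent false → ✓
All positions satisfy it → formula holds.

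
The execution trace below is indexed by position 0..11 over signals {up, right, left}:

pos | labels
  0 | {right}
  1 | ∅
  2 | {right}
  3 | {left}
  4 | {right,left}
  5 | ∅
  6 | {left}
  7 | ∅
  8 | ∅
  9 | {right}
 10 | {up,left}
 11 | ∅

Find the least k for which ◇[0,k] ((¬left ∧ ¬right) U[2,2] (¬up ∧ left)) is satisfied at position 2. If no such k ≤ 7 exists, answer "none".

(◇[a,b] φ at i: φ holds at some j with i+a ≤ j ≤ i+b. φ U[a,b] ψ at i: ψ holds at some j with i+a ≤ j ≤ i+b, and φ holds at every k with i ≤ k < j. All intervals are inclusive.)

none

Scan j = 2,3,… for ((¬left ∧ ¬right) U[2,2] (¬up ∧ left)):
  j=2: fails
  j=3: fails
  j=4: fails
  j=5: fails
  j=6: fails
  j=7: fails
  j=8: fails
  j=9: fails
No j in [2,9] satisfies it → none.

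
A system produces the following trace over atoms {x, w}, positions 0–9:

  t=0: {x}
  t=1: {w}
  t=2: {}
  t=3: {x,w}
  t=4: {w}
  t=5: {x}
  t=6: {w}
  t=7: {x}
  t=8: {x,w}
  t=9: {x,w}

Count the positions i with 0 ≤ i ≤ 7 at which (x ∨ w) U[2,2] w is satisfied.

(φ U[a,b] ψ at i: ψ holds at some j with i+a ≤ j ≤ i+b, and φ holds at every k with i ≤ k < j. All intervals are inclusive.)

3

Evaluate at each i in [0,7]:
  i=0: ✗ (no rhs in [2,2])
  i=1: ✗ (lhs fails at k=2 before rhs at j=3)
  i=2: ✗ (lhs fails at k=2 before rhs at j=4)
  i=3: ✗ (no rhs in [5,5])
  i=4: ✓ (rhs at j=6; lhs holds on [4,5])
  i=5: ✗ (no rhs in [7,7])
  i=6: ✓ (rhs at j=8; lhs holds on [6,7])
  i=7: ✓ (rhs at j=9; lhs holds on [7,8])
Positions where it holds: {4, 6, 7} → 3.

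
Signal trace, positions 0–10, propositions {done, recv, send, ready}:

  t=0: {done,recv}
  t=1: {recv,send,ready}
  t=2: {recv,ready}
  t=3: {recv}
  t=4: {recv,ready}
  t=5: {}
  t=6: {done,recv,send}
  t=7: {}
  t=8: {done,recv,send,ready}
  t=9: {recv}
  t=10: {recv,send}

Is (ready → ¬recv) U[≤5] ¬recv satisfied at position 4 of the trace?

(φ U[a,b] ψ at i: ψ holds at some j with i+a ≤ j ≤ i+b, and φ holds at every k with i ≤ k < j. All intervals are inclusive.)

Need some j in [4,9] with ¬recv, and (ready → ¬recv) at every k in [4,j-1].
  j=4: ¬recv false.
  j=5: ¬recv holds, but (ready → ¬recv) fails at k=4 → not this j.
  j=6: ¬recv false.
  j=7: ¬recv holds, but (ready → ¬recv) fails at k=4 → not this j.
  j=8: ¬recv false.
  j=9: ¬recv false.
No j in the window works → until fails.

False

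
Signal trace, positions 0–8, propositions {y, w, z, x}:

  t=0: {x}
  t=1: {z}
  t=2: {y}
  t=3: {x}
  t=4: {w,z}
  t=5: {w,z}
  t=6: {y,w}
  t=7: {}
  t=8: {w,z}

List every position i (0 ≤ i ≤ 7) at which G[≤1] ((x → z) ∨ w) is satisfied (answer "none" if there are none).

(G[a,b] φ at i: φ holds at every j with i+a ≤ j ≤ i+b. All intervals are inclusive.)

1, 4, 5, 6, 7

Evaluate at each i in [0,7]:
  i=0: ✗ (fails at j=0)
  i=1: ✓ (all of [1,2])
  i=2: ✗ (fails at j=3)
  i=3: ✗ (fails at j=3)
  i=4: ✓ (all of [4,5])
  i=5: ✓ (all of [5,6])
  i=6: ✓ (all of [6,7])
  i=7: ✓ (all of [7,8])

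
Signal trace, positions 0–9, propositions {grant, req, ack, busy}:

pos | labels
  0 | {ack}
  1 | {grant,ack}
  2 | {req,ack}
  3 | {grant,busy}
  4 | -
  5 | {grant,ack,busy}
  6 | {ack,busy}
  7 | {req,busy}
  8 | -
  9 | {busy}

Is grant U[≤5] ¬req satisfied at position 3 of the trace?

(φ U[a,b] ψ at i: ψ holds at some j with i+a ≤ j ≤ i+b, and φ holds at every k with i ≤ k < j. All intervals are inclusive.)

Need some j in [3,8] with ¬req, and grant at every k in [3,j-1].
  j=3: ¬req holds; no prefix to check → satisfied.

True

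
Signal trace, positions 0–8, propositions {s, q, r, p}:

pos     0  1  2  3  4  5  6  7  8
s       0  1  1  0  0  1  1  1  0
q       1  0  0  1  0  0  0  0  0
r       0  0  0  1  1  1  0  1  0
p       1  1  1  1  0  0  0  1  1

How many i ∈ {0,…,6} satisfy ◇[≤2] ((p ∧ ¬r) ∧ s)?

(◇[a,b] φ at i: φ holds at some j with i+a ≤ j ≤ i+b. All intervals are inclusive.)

Evaluate at each i in [0,6]:
  i=0: ✓ (witness j=1)
  i=1: ✓ (witness j=1)
  i=2: ✓ (witness j=2)
  i=3: ✗ (none in [3,5])
  i=4: ✗ (none in [4,6])
  i=5: ✗ (none in [5,7])
  i=6: ✗ (none in [6,8])
Positions where it holds: {0, 1, 2} → 3.

3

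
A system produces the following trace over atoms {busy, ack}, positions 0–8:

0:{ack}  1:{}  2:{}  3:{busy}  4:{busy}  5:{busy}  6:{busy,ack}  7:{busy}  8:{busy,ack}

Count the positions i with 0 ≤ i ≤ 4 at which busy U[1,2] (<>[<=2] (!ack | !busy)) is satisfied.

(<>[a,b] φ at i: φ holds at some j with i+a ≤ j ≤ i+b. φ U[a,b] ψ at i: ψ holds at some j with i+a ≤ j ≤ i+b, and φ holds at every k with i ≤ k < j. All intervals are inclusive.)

Evaluate at each i in [0,4]:
  i=0: ✗ (lhs fails at k=0 before rhs at j=1)
  i=1: ✗ (lhs fails at k=1 before rhs at j=2)
  i=2: ✗ (lhs fails at k=2 before rhs at j=3)
  i=3: ✓ (rhs at j=4; lhs holds on [3,3])
  i=4: ✓ (rhs at j=5; lhs holds on [4,4])
Positions where it holds: {3, 4} → 2.

2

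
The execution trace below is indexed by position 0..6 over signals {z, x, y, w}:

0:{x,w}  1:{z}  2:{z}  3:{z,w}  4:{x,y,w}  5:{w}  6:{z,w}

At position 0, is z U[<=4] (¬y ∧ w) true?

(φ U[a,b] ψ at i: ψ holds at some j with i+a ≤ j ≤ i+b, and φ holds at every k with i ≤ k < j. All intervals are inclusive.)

Yes

Need some j in [0,4] with (¬y ∧ w), and z at every k in [0,j-1].
  j=0: (¬y ∧ w) holds; no prefix to check → satisfied.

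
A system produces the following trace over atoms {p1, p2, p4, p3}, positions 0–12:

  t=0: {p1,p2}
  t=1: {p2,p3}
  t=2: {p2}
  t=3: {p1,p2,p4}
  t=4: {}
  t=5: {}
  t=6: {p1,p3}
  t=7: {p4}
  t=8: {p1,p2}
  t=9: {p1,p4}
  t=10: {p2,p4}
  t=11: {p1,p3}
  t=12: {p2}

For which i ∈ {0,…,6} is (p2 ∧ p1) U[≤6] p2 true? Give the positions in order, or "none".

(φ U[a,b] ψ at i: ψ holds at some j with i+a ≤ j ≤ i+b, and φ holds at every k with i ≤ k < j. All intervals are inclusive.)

Evaluate at each i in [0,6]:
  i=0: ✓ (rhs at j=0)
  i=1: ✓ (rhs at j=1)
  i=2: ✓ (rhs at j=2)
  i=3: ✓ (rhs at j=3)
  i=4: ✗ (lhs fails at k=4 before rhs at j=8)
  i=5: ✗ (lhs fails at k=5 before rhs at j=8)
  i=6: ✗ (lhs fails at k=6 before rhs at j=8)

0, 1, 2, 3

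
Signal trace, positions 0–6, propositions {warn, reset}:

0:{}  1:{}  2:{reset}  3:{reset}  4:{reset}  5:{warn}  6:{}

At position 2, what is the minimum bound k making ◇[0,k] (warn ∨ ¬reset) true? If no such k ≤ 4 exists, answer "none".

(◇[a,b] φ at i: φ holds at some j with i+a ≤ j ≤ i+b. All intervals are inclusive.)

Scan j = 2,3,… for (warn ∨ ¬reset):
  j=2: fails
  j=3: fails
  j=4: fails
  j=5: holds
First hit at j=5, so smallest k = 5-2 = 3.

3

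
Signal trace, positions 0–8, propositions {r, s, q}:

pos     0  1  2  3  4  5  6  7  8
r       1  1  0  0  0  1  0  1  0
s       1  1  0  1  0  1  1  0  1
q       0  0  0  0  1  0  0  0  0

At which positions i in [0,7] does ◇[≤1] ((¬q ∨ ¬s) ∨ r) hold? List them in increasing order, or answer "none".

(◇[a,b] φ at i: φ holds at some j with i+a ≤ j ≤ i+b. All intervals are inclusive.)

0, 1, 2, 3, 4, 5, 6, 7

Evaluate at each i in [0,7]:
  i=0: ✓ (witness j=0)
  i=1: ✓ (witness j=1)
  i=2: ✓ (witness j=2)
  i=3: ✓ (witness j=3)
  i=4: ✓ (witness j=4)
  i=5: ✓ (witness j=5)
  i=6: ✓ (witness j=6)
  i=7: ✓ (witness j=7)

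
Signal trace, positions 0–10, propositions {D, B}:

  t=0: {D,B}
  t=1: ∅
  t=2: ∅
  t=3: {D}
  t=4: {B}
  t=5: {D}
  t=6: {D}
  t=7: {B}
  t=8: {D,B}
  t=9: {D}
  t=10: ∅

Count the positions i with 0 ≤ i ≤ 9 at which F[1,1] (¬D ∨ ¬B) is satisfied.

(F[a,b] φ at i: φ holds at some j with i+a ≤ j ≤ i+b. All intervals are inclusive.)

Evaluate at each i in [0,9]:
  i=0: ✓ (witness j=1)
  i=1: ✓ (witness j=2)
  i=2: ✓ (witness j=3)
  i=3: ✓ (witness j=4)
  i=4: ✓ (witness j=5)
  i=5: ✓ (witness j=6)
  i=6: ✓ (witness j=7)
  i=7: ✗ (none in [8,8])
  i=8: ✓ (witness j=9)
  i=9: ✓ (witness j=10)
Positions where it holds: {0, 1, 2, 3, 4, 5, 6, 8, 9} → 9.

9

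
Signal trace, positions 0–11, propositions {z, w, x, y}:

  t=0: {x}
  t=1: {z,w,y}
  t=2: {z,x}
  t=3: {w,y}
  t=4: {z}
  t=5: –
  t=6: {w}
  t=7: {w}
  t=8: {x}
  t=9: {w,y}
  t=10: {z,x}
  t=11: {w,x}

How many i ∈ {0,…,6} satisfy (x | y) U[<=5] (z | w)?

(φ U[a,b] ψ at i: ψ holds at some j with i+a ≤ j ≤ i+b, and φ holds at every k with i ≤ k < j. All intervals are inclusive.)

6

Evaluate at each i in [0,6]:
  i=0: ✓ (rhs at j=1; lhs holds on [0,0])
  i=1: ✓ (rhs at j=1)
  i=2: ✓ (rhs at j=2)
  i=3: ✓ (rhs at j=3)
  i=4: ✓ (rhs at j=4)
  i=5: ✗ (lhs fails at k=5 before rhs at j=6)
  i=6: ✓ (rhs at j=6)
Positions where it holds: {0, 1, 2, 3, 4, 6} → 6.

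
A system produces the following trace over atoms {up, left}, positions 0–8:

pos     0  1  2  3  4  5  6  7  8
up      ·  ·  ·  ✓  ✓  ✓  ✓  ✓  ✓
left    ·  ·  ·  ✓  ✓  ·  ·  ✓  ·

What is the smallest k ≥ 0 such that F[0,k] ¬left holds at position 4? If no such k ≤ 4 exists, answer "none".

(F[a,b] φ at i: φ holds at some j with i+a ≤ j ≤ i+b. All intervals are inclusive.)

1

Scan j = 4,5,… for ¬left:
  j=4: fails
  j=5: holds
First hit at j=5, so smallest k = 5-4 = 1.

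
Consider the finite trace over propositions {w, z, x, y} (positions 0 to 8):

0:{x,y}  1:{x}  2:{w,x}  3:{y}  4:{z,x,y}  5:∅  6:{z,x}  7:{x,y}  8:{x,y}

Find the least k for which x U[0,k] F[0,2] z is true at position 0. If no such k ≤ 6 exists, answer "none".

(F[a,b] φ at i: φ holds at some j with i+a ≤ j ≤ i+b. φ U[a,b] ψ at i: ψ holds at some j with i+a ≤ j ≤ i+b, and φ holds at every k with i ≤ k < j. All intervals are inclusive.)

2

Need earliest j ≥ 0 with F[0,2] z, and x at every k in [0,j-1].
  j=0: rhs fails.
  j=1: rhs fails.
  j=2: rhs holds; lhs holds on [0,1]. k = 2.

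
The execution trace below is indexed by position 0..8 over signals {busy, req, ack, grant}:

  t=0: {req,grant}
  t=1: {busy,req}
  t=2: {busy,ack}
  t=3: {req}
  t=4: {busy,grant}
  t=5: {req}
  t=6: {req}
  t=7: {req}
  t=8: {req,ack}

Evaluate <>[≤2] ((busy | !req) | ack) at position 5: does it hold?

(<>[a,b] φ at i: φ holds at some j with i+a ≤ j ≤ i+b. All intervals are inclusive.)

No

Check ((busy | !req) | ack) at each j in [5,7]:
  j=5: false
  j=6: false
  j=7: false
No position in the window satisfies it → formula fails.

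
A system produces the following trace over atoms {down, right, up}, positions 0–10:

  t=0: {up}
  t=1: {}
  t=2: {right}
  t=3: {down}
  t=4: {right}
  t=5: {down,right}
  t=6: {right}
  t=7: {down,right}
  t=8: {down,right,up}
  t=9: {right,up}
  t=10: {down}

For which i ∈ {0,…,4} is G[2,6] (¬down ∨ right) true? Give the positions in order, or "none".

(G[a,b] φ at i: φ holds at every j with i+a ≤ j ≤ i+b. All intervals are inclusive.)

2, 3

Evaluate at each i in [0,4]:
  i=0: ✗ (fails at j=3)
  i=1: ✗ (fails at j=3)
  i=2: ✓ (all of [4,8])
  i=3: ✓ (all of [5,9])
  i=4: ✗ (fails at j=10)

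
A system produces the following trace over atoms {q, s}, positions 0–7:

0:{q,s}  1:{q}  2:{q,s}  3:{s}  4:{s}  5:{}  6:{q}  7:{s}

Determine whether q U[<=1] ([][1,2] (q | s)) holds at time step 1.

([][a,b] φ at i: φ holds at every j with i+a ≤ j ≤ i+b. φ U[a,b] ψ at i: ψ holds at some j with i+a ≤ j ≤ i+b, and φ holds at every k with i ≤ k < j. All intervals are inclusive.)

Need some j in [1,2] with [][1,2] (q | s), and q at every k in [1,j-1].
  j=1: [][1,2] (q | s) holds; no prefix to check → satisfied.

True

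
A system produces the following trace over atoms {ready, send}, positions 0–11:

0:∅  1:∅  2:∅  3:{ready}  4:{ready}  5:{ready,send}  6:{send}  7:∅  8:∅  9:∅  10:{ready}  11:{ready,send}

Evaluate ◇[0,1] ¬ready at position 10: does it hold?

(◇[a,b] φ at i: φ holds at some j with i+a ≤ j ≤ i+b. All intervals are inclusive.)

Does not hold

Check ¬ready at each j in [10,11]:
  j=10: false
  j=11: false
No position in the window satisfies it → formula fails.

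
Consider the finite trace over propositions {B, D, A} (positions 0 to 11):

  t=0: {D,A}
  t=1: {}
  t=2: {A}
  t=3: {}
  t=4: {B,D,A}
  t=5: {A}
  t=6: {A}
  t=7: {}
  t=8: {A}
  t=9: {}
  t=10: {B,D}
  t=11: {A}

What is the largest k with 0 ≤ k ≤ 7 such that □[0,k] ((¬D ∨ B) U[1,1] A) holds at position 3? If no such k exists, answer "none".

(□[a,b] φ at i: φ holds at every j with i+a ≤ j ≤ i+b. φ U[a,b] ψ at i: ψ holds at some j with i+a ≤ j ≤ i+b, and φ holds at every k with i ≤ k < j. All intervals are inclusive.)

((¬D ∨ B) U[1,1] A) must hold from j=3 onward; find where it first fails.
  j=3: holds
  j=4: holds
  j=5: holds
  j=6: fails
Holds on [3,5], so largest k = 2.

2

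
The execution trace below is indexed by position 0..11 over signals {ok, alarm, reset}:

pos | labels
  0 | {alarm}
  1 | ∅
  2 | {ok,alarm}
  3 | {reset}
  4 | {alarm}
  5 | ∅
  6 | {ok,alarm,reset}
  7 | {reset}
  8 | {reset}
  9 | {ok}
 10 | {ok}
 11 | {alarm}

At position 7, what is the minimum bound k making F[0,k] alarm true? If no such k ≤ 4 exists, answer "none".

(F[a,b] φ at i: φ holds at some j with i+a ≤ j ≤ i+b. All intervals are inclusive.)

Scan j = 7,8,… for alarm:
  j=7: fails
  j=8: fails
  j=9: fails
  j=10: fails
  j=11: holds
First hit at j=11, so smallest k = 11-7 = 4.

4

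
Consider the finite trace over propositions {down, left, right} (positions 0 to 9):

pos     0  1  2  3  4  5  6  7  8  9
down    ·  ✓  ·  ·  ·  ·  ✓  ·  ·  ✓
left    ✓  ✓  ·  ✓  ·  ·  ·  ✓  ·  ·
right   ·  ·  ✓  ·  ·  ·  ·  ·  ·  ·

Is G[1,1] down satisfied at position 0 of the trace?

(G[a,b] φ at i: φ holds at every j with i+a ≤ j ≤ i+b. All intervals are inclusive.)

Yes

Check down at every j in [1,1]:
  j=1: true
All positions satisfy it → formula holds.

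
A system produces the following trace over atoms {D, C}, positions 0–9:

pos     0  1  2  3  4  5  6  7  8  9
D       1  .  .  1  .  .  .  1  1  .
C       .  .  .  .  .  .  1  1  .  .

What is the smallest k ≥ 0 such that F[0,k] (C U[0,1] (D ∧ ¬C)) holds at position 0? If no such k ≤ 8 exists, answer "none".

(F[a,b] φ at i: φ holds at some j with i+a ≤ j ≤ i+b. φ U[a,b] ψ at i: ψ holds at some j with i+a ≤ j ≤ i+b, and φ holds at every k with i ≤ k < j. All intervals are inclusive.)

Scan j = 0,1,… for (C U[0,1] (D ∧ ¬C)):
  j=0: holds
First hit at j=0, so smallest k = 0-0 = 0.

0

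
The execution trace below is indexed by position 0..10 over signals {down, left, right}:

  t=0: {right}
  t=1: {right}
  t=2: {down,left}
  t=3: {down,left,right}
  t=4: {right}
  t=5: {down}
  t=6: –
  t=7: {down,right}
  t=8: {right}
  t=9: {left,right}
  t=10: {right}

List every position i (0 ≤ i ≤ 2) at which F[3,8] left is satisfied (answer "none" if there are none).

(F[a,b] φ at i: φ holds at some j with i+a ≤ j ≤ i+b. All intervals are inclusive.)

0, 1, 2

Evaluate at each i in [0,2]:
  i=0: ✓ (witness j=3)
  i=1: ✓ (witness j=9)
  i=2: ✓ (witness j=9)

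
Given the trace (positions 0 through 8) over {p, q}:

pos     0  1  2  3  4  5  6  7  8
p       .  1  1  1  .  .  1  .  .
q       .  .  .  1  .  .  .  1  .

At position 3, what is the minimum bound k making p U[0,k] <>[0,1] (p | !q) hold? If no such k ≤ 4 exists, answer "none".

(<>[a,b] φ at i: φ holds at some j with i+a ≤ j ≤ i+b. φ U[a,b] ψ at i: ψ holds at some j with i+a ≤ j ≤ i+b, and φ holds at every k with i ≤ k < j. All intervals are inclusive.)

0

Need earliest j ≥ 3 with <>[0,1] (p | !q), and p at every k in [3,j-1].
  j=3: rhs holds (empty prefix). k = 0.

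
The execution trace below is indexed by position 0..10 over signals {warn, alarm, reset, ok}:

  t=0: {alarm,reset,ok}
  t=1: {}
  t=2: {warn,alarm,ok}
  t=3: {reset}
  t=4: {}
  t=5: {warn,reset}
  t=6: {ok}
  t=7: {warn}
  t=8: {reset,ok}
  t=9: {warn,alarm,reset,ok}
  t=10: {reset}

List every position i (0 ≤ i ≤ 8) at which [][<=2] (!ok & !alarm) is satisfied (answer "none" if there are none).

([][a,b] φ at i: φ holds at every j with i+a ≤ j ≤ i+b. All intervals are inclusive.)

Evaluate at each i in [0,8]:
  i=0: ✗ (fails at j=0)
  i=1: ✗ (fails at j=2)
  i=2: ✗ (fails at j=2)
  i=3: ✓ (all of [3,5])
  i=4: ✗ (fails at j=6)
  i=5: ✗ (fails at j=6)
  i=6: ✗ (fails at j=6)
  i=7: ✗ (fails at j=8)
  i=8: ✗ (fails at j=8)

3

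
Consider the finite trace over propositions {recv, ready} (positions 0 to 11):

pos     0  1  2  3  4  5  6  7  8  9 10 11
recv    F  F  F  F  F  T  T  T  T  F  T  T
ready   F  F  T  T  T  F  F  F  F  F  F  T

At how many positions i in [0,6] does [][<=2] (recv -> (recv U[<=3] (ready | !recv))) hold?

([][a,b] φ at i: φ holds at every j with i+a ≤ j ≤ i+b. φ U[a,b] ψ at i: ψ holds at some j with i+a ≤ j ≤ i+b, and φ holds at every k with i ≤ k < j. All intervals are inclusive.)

Evaluate at each i in [0,6]:
  i=0: ✓ (all of [0,2])
  i=1: ✓ (all of [1,3])
  i=2: ✓ (all of [2,4])
  i=3: ✗ (fails at j=5)
  i=4: ✗ (fails at j=5)
  i=5: ✗ (fails at j=5)
  i=6: ✓ (all of [6,8])
Positions where it holds: {0, 1, 2, 6} → 4.

4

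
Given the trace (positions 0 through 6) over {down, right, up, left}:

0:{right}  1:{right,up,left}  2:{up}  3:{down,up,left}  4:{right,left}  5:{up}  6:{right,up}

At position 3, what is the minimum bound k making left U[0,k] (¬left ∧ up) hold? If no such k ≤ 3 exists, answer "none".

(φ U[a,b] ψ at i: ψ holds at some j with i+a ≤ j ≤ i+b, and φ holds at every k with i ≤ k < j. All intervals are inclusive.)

Need earliest j ≥ 3 with (¬left ∧ up), and left at every k in [3,j-1].
  j=3: rhs fails.
  j=4: rhs fails.
  j=5: rhs holds; lhs holds on [3,4]. k = 2.

2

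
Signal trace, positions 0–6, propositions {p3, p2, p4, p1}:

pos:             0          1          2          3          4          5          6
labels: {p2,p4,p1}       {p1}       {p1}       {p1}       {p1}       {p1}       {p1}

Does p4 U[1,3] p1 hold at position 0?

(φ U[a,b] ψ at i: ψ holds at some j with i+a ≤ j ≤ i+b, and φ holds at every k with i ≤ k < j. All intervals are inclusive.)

Need some j in [1,3] with p1, and p4 at every k in [0,j-1].
  j=1: p1 holds; p4 holds at every k in [0,0] → satisfied.

True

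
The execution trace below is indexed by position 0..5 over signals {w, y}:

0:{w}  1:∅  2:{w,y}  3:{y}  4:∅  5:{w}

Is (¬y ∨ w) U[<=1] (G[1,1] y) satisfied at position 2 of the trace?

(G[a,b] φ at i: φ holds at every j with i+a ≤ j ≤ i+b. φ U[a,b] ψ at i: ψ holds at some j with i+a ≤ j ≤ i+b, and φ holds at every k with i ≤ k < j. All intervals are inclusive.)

Yes

Need some j in [2,3] with G[1,1] y, and (¬y ∨ w) at every k in [2,j-1].
  j=2: G[1,1] y holds; no prefix to check → satisfied.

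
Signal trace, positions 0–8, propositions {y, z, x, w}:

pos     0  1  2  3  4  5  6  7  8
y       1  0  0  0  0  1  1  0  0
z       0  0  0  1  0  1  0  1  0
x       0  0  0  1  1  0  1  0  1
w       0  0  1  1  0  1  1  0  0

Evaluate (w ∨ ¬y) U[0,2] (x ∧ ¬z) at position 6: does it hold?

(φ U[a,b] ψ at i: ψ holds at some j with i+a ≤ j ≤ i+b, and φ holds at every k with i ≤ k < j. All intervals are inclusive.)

True

Need some j in [6,8] with (x ∧ ¬z), and (w ∨ ¬y) at every k in [6,j-1].
  j=6: (x ∧ ¬z) holds; no prefix to check → satisfied.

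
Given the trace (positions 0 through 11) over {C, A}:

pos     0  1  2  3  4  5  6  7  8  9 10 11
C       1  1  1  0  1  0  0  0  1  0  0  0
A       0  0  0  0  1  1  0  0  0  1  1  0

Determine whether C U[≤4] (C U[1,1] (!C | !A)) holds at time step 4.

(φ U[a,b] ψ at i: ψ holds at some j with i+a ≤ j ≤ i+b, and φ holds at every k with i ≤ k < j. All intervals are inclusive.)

Need some j in [4,8] with (C U[1,1] (!C | !A)), and C at every k in [4,j-1].
  j=4: (C U[1,1] (!C | !A)) holds; no prefix to check → satisfied.

True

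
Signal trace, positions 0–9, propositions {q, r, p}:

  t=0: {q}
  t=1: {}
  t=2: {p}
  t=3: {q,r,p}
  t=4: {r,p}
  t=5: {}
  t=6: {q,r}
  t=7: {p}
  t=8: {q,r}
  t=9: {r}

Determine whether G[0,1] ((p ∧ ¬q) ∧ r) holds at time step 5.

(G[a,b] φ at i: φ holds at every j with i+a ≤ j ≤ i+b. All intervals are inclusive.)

No

Check ((p ∧ ¬q) ∧ r) at every j in [5,6]:
  j=5: false
  j=6: false
Fails at j=5 → formula fails.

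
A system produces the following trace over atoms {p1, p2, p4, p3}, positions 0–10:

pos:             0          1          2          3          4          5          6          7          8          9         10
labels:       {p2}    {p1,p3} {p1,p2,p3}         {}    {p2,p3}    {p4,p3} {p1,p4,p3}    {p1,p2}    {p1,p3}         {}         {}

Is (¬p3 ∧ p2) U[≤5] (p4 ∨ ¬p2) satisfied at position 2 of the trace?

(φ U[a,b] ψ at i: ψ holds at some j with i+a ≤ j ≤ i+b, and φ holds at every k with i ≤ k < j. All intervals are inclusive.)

Need some j in [2,7] with (p4 ∨ ¬p2), and (¬p3 ∧ p2) at every k in [2,j-1].
  j=2: (p4 ∨ ¬p2) false.
  j=3: (p4 ∨ ¬p2) holds, but (¬p3 ∧ p2) fails at k=2 → not this j.
  j=4: (p4 ∨ ¬p2) false.
  j=5: (p4 ∨ ¬p2) holds, but (¬p3 ∧ p2) fails at k=2 → not this j.
  j=6: (p4 ∨ ¬p2) holds, but (¬p3 ∧ p2) fails at k=2 → not this j.
  j=7: (p4 ∨ ¬p2) false.
No j in the window works → until fails.

False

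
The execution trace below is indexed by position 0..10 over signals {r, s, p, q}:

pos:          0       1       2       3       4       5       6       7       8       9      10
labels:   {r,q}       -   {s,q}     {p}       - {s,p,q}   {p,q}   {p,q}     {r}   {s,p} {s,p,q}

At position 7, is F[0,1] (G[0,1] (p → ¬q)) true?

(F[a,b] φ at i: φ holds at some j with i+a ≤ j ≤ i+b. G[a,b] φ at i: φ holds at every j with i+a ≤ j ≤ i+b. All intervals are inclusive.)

Check G[0,1] (p → ¬q) at each j in [7,8]:
  j=7: fails at 7
  j=8: holds on [8,9]
Found at j=8 → formula holds.

Holds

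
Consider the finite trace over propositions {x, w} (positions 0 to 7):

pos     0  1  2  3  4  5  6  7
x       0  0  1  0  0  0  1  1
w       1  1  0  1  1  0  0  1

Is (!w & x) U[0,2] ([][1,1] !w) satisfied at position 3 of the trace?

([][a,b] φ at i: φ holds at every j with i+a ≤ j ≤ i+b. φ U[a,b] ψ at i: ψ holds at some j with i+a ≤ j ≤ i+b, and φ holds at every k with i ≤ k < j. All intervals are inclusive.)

Need some j in [3,5] with [][1,1] !w, and (!w & x) at every k in [3,j-1].
  j=3: [][1,1] !w — fails at 4.
  j=4: [][1,1] !w holds, but (!w & x) fails at k=3 → not this j.
  j=5: [][1,1] !w holds, but (!w & x) fails at k=3 → not this j.
No j in the window works → until fails.

Does not hold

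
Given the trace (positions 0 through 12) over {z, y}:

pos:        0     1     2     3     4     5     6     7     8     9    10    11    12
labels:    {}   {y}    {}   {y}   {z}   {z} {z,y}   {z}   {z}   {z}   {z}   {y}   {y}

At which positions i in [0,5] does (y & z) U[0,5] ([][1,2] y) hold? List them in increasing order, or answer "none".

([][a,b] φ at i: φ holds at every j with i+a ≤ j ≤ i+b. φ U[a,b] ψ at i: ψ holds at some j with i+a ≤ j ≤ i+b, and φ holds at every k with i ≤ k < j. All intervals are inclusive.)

Evaluate at each i in [0,5]:
  i=0: ✗ (no rhs in [0,5])
  i=1: ✗ (no rhs in [1,6])
  i=2: ✗ (no rhs in [2,7])
  i=3: ✗ (no rhs in [3,8])
  i=4: ✗ (no rhs in [4,9])
  i=5: ✗ (lhs fails at k=5 before rhs at j=10)

none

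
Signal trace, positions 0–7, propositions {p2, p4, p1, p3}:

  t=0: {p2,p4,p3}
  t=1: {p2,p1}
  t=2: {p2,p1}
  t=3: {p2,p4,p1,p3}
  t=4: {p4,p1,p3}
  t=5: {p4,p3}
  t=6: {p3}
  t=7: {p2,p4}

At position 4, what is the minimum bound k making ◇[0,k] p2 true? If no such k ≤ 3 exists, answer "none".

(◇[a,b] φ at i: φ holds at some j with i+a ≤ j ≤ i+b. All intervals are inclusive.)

3

Scan j = 4,5,… for p2:
  j=4: fails
  j=5: fails
  j=6: fails
  j=7: holds
First hit at j=7, so smallest k = 7-4 = 3.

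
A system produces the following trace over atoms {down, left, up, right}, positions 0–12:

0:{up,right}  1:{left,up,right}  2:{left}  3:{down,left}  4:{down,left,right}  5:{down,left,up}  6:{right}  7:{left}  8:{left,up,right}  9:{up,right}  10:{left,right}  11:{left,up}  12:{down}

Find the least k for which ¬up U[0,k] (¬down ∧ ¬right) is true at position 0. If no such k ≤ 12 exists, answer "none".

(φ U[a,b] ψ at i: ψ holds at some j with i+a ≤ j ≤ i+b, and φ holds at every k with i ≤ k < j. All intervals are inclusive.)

Need earliest j ≥ 0 with (¬down ∧ ¬right), and ¬up at every k in [0,j-1].
  j=0: rhs fails.
  j=1: rhs fails.
  j=2: rhs holds but lhs fails at k=0.
  j=3: rhs fails.
  j=4: rhs fails.
  j=5: rhs fails.
  j=6: rhs fails.
  j=7: rhs holds but lhs fails at k=0.
  j=8: rhs fails.
  j=9: rhs fails.
  j=10: rhs fails.
  j=11: rhs holds but lhs fails at k=0.
  j=12: rhs fails.
No witness within the range → none.

none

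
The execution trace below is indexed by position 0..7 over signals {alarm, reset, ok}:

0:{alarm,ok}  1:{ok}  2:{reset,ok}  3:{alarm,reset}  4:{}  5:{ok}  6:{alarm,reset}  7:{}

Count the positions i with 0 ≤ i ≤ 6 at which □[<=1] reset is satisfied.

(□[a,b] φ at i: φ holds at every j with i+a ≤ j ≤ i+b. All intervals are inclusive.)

1

Evaluate at each i in [0,6]:
  i=0: ✗ (fails at j=0)
  i=1: ✗ (fails at j=1)
  i=2: ✓ (all of [2,3])
  i=3: ✗ (fails at j=4)
  i=4: ✗ (fails at j=4)
  i=5: ✗ (fails at j=5)
  i=6: ✗ (fails at j=7)
Positions where it holds: {2} → 1.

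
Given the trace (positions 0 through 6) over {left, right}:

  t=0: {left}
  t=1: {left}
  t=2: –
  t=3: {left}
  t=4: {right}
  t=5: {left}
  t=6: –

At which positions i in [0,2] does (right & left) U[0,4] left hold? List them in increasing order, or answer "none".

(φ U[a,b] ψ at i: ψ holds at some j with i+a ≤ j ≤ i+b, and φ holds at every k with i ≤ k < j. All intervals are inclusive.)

Evaluate at each i in [0,2]:
  i=0: ✓ (rhs at j=0)
  i=1: ✓ (rhs at j=1)
  i=2: ✗ (lhs fails at k=2 before rhs at j=3)

0, 1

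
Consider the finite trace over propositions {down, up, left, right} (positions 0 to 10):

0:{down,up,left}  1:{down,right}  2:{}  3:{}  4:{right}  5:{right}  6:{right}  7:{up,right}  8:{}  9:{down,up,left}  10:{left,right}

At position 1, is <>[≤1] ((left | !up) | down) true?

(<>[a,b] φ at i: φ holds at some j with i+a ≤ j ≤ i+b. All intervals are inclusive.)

Check ((left | !up) | down) at each j in [1,2]:
  j=1: true
  j=2: true
Found at j=1 → formula holds.

Holds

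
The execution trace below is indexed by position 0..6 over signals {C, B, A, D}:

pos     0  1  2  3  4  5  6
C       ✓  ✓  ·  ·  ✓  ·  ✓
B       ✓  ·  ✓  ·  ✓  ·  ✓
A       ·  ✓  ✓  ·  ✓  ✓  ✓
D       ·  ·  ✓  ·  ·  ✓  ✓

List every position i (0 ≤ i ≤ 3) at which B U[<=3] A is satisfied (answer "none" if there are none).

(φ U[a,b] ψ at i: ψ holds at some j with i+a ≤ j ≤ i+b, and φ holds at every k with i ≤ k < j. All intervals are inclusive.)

0, 1, 2

Evaluate at each i in [0,3]:
  i=0: ✓ (rhs at j=1; lhs holds on [0,0])
  i=1: ✓ (rhs at j=1)
  i=2: ✓ (rhs at j=2)
  i=3: ✗ (lhs fails at k=3 before rhs at j=4)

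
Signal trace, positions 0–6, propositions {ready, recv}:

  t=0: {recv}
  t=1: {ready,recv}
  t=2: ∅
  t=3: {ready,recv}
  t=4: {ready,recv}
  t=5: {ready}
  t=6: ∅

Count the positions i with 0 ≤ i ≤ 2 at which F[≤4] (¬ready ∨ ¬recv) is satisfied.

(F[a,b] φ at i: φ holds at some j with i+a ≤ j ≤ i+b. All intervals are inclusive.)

Evaluate at each i in [0,2]:
  i=0: ✓ (witness j=0)
  i=1: ✓ (witness j=2)
  i=2: ✓ (witness j=2)
Positions where it holds: {0, 1, 2} → 3.

3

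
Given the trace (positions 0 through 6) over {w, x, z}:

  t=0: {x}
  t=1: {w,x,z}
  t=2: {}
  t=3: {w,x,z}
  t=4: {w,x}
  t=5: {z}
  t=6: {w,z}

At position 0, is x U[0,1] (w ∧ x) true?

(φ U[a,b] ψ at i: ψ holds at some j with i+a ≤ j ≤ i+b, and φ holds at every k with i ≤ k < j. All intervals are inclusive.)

True

Need some j in [0,1] with (w ∧ x), and x at every k in [0,j-1].
  j=0: (w ∧ x) false.
  j=1: (w ∧ x) holds; x holds at every k in [0,0] → satisfied.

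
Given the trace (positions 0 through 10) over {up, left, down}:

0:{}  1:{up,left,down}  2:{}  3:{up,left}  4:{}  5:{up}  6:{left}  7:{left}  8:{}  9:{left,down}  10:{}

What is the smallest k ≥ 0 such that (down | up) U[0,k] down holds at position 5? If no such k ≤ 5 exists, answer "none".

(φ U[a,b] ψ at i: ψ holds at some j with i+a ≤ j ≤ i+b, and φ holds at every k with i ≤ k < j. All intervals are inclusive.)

none

Need earliest j ≥ 5 with down, and (down | up) at every k in [5,j-1].
  j=5: rhs fails.
  j=6: rhs fails.
  j=7: rhs fails.
  j=8: rhs fails.
  j=9: rhs holds but lhs fails at k=6.
  j=10: rhs fails.
No witness within the range → none.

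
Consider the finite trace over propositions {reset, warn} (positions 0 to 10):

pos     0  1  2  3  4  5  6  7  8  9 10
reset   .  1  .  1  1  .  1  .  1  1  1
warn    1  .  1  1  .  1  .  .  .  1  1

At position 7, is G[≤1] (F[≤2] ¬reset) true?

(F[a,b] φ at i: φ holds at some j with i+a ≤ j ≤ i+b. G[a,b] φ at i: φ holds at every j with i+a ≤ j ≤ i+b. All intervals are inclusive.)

No

Check F[≤2] ¬reset at every j in [7,8]:
  j=7: holds (witness at 7)
  j=8: fails (none in [8,10])
Fails at j=8 → formula fails.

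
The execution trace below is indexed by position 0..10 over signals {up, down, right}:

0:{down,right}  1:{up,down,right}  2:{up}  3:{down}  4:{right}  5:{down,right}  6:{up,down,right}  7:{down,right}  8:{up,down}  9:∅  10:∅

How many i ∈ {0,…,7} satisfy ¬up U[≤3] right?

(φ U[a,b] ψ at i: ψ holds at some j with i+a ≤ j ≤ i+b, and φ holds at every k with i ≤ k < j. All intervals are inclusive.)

Evaluate at each i in [0,7]:
  i=0: ✓ (rhs at j=0)
  i=1: ✓ (rhs at j=1)
  i=2: ✗ (lhs fails at k=2 before rhs at j=4)
  i=3: ✓ (rhs at j=4; lhs holds on [3,3])
  i=4: ✓ (rhs at j=4)
  i=5: ✓ (rhs at j=5)
  i=6: ✓ (rhs at j=6)
  i=7: ✓ (rhs at j=7)
Positions where it holds: {0, 1, 3, 4, 5, 6, 7} → 7.

7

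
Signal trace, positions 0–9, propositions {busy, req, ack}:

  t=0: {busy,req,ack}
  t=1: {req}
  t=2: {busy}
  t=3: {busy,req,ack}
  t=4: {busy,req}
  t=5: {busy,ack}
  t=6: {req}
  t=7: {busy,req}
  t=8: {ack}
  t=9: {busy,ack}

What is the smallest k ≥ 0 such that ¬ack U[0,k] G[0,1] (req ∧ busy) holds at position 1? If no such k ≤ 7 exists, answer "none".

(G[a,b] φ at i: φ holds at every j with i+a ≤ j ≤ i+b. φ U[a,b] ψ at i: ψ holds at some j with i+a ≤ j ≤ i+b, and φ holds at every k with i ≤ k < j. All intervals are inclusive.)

Need earliest j ≥ 1 with G[0,1] (req ∧ busy), and ¬ack at every k in [1,j-1].
  j=1: rhs fails.
  j=2: rhs fails.
  j=3: rhs holds; lhs holds on [1,2]. k = 2.

2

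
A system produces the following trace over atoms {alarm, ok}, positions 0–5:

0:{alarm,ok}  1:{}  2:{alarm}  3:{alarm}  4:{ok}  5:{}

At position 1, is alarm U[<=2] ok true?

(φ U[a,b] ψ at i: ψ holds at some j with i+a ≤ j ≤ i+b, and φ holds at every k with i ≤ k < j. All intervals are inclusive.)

Does not hold

Need some j in [1,3] with ok, and alarm at every k in [1,j-1].
  j=1: ok false.
  j=2: ok false.
  j=3: ok false.
No j in the window works → until fails.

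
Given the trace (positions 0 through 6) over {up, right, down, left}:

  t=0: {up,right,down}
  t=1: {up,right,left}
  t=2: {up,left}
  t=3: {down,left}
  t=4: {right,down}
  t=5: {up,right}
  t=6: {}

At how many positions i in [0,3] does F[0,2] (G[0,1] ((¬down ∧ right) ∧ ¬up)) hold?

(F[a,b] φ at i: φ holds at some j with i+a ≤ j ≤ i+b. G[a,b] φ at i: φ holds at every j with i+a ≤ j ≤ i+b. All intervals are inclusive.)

Evaluate at each i in [0,3]:
  i=0: ✗ (none in [0,2])
  i=1: ✗ (none in [1,3])
  i=2: ✗ (none in [2,4])
  i=3: ✗ (none in [3,5])
Positions where it holds: {} → 0.

0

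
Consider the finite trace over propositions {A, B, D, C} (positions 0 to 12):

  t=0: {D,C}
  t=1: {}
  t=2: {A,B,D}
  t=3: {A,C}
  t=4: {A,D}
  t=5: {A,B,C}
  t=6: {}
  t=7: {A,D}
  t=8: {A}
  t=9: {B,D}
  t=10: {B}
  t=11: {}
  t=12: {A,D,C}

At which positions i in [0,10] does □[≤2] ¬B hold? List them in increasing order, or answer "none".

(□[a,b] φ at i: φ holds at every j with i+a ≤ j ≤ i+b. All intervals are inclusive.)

6

Evaluate at each i in [0,10]:
  i=0: ✗ (fails at j=2)
  i=1: ✗ (fails at j=2)
  i=2: ✗ (fails at j=2)
  i=3: ✗ (fails at j=5)
  i=4: ✗ (fails at j=5)
  i=5: ✗ (fails at j=5)
  i=6: ✓ (all of [6,8])
  i=7: ✗ (fails at j=9)
  i=8: ✗ (fails at j=9)
  i=9: ✗ (fails at j=9)
  i=10: ✗ (fails at j=10)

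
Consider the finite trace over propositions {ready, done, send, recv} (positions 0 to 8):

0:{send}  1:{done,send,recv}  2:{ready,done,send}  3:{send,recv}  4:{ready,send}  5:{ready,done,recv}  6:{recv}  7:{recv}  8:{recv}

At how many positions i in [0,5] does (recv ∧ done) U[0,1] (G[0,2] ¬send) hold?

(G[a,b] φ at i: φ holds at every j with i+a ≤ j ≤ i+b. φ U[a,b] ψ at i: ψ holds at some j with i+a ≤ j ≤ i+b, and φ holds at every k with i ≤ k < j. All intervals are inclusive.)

Evaluate at each i in [0,5]:
  i=0: ✗ (no rhs in [0,1])
  i=1: ✗ (no rhs in [1,2])
  i=2: ✗ (no rhs in [2,3])
  i=3: ✗ (no rhs in [3,4])
  i=4: ✗ (lhs fails at k=4 before rhs at j=5)
  i=5: ✓ (rhs at j=5)
Positions where it holds: {5} → 1.

1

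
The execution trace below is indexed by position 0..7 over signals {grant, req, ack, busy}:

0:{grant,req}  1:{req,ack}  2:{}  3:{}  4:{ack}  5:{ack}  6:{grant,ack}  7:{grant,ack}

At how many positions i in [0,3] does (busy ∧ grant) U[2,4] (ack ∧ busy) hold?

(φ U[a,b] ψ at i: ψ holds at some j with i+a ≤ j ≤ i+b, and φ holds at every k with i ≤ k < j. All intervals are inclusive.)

0

Evaluate at each i in [0,3]:
  i=0: ✗ (no rhs in [2,4])
  i=1: ✗ (no rhs in [3,5])
  i=2: ✗ (no rhs in [4,6])
  i=3: ✗ (no rhs in [5,7])
Positions where it holds: {} → 0.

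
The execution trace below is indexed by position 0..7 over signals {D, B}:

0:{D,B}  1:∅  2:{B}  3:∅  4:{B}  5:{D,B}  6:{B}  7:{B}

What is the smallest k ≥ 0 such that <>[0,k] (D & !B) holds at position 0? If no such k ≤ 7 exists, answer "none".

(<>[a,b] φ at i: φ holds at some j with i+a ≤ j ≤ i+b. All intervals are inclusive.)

Scan j = 0,1,… for (D & !B):
  j=0: fails
  j=1: fails
  j=2: fails
  j=3: fails
  j=4: fails
  j=5: fails
  j=6: fails
  j=7: fails
No j in [0,7] satisfies it → none.

none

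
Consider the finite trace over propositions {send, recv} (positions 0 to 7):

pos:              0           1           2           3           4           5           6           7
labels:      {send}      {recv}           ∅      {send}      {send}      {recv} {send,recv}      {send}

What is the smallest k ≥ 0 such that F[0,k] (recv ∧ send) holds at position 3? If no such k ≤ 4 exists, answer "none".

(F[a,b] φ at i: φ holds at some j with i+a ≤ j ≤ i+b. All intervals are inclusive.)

Scan j = 3,4,… for (recv ∧ send):
  j=3: fails
  j=4: fails
  j=5: fails
  j=6: holds
First hit at j=6, so smallest k = 6-3 = 3.

3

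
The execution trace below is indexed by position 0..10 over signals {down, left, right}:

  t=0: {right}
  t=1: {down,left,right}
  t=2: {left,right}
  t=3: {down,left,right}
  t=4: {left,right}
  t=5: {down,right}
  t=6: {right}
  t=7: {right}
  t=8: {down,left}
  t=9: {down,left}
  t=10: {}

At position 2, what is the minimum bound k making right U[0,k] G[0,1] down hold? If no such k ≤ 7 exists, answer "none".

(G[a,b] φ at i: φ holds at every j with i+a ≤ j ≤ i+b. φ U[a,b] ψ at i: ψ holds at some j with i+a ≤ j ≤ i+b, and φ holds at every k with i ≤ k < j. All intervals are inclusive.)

Need earliest j ≥ 2 with G[0,1] down, and right at every k in [2,j-1].
  j=2: rhs fails.
  j=3: rhs fails.
  j=4: rhs fails.
  j=5: rhs fails.
  j=6: rhs fails.
  j=7: rhs fails.
  j=8: rhs holds; lhs holds on [2,7]. k = 6.

6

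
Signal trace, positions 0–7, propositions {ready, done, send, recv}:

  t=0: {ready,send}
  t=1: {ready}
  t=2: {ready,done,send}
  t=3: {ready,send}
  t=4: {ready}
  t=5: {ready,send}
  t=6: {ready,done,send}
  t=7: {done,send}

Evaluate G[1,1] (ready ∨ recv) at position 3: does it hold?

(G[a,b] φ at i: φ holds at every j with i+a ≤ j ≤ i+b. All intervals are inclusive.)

Holds

Check (ready ∨ recv) at every j in [4,4]:
  j=4: true
All positions satisfy it → formula holds.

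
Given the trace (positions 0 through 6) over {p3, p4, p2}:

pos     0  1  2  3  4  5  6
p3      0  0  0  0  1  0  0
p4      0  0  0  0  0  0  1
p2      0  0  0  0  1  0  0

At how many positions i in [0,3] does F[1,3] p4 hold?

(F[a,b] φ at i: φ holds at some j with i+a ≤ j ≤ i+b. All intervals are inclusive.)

1

Evaluate at each i in [0,3]:
  i=0: ✗ (none in [1,3])
  i=1: ✗ (none in [2,4])
  i=2: ✗ (none in [3,5])
  i=3: ✓ (witness j=6)
Positions where it holds: {3} → 1.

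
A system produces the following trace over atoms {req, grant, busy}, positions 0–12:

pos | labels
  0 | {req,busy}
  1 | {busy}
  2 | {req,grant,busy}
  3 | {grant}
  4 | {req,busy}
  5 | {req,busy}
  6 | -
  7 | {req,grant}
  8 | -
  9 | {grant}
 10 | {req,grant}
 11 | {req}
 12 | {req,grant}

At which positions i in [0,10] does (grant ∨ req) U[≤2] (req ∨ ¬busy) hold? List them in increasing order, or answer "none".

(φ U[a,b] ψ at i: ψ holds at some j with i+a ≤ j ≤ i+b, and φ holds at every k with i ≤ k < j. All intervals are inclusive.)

0, 2, 3, 4, 5, 6, 7, 8, 9, 10

Evaluate at each i in [0,10]:
  i=0: ✓ (rhs at j=0)
  i=1: ✗ (lhs fails at k=1 before rhs at j=2)
  i=2: ✓ (rhs at j=2)
  i=3: ✓ (rhs at j=3)
  i=4: ✓ (rhs at j=4)
  i=5: ✓ (rhs at j=5)
  i=6: ✓ (rhs at j=6)
  i=7: ✓ (rhs at j=7)
  i=8: ✓ (rhs at j=8)
  i=9: ✓ (rhs at j=9)
  i=10: ✓ (rhs at j=10)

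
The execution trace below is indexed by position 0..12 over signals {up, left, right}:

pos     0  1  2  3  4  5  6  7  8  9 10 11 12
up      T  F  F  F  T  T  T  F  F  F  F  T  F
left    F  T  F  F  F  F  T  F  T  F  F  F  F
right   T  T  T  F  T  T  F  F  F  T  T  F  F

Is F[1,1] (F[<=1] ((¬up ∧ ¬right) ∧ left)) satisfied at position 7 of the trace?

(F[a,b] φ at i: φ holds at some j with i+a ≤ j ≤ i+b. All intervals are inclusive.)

True

Check F[<=1] ((¬up ∧ ¬right) ∧ left) at each j in [8,8]:
  j=8: holds (witness at 8)
Found at j=8 → formula holds.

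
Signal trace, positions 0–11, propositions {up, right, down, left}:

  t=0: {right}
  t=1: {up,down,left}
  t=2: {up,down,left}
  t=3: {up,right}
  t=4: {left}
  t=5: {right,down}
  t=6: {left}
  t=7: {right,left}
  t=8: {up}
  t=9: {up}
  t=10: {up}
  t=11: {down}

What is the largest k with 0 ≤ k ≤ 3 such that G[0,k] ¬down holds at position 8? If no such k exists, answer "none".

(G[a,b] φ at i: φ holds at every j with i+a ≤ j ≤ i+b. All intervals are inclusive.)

¬down must hold from j=8 onward; find where it first fails.
  j=8: holds
  j=9: holds
  j=10: holds
  j=11: fails
Holds on [8,10], so largest k = 2.

2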